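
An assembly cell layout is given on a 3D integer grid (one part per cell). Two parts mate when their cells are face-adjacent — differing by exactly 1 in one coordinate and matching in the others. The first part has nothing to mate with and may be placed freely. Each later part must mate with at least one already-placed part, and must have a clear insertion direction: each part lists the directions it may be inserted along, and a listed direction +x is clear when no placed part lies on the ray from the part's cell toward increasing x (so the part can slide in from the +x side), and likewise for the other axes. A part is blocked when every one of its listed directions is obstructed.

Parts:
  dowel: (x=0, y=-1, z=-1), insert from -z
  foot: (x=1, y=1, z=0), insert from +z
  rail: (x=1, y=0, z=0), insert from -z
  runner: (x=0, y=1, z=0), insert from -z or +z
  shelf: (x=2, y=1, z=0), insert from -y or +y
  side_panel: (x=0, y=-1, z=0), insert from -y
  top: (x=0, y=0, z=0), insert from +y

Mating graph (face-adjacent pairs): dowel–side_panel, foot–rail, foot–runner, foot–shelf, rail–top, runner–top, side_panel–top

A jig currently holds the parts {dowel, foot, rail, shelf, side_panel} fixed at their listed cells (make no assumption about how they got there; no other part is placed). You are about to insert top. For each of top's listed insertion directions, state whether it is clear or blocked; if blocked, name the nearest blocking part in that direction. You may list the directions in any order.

+y: ray from top(0, 0, 0) has no placed part ⇒ clear

+y: clear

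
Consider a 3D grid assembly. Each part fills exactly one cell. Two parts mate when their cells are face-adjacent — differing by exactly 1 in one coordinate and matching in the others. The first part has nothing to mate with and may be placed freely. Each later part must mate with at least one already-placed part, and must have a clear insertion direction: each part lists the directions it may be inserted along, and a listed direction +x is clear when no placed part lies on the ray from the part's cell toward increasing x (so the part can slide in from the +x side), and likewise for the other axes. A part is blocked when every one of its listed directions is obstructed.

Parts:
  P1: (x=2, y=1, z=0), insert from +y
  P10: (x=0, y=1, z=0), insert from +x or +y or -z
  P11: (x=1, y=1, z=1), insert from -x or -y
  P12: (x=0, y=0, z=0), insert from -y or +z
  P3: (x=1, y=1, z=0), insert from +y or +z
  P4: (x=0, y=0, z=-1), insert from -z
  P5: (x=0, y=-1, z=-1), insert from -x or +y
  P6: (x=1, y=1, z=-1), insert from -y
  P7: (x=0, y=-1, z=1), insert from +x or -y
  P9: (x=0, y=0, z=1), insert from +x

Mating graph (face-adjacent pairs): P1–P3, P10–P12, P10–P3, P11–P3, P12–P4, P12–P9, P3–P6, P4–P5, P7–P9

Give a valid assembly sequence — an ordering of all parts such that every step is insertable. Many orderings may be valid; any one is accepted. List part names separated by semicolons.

P3; P10; P12; P11; P4; P6; P5; P9; P7; P1

1. P3@(1, 1, 0) [+y clear] — {P3}
2. P10@(0, 1, 0) [+y clear] — {P10, P3}
3. P12@(0, 0, 0) [-y clear] — {P10, P12, P3}
4. P11@(1, 1, 1) [-x clear] — {P10, P11, P12, P3}
5. P4@(0, 0, -1) [-z clear] — {P10, P11, P12, P3, P4}
6. P6@(1, 1, -1) [-y clear] — {P10, P11, P12, P3, P4, P6}
7. P5@(0, -1, -1) [-x clear] — {P10, P11, P12, P3, P4, P5, P6}
8. P9@(0, 0, 1) [+x clear] — {P10, P11, P12, P3, P4, P5, P6, P9}
9. P7@(0, -1, 1) [+x clear] — {P10, P11, P12, P3, P4, P5, P6, P7, P9}
10. P1@(2, 1, 0) [+y clear] — {P1, P10, P11, P12, P3, P4, P5, P6, P7, P9}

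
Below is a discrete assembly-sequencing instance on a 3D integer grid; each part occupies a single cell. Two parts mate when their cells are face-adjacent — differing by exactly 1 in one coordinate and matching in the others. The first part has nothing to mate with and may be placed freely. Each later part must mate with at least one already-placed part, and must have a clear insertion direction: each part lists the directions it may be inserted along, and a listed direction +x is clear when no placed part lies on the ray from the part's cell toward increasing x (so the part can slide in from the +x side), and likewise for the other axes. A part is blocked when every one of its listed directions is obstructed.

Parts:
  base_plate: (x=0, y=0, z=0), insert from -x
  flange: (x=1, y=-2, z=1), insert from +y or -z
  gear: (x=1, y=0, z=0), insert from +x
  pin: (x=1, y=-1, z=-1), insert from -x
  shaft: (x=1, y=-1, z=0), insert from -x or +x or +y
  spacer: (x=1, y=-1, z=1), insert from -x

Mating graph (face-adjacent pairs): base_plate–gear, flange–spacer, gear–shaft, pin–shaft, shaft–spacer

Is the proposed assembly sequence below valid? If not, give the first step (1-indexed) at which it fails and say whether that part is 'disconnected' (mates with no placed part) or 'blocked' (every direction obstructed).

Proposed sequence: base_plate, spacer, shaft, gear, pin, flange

1. base_plate@(0, 0, 0) [-x clear] — {base_plate}
2. spacer@(1, -1, 1) — no placed neighbour ⇒ disconnected

Invalid at step 2 (disconnected)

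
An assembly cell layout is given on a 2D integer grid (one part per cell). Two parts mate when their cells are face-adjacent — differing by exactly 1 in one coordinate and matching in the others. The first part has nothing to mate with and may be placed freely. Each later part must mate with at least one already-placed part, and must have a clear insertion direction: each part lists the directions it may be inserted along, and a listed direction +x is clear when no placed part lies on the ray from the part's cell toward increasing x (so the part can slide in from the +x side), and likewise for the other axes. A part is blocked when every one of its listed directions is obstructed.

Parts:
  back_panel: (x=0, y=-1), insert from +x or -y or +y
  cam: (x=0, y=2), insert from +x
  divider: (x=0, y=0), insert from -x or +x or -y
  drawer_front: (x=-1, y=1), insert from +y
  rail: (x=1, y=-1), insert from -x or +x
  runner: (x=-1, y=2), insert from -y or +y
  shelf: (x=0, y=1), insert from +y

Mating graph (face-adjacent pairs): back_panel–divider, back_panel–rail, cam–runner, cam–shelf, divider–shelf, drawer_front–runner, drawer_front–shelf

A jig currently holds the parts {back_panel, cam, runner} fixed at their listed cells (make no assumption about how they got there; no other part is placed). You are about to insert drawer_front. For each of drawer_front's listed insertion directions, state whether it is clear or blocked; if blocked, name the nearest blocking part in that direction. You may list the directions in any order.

+y: blocked by runner

+y: nearest on ray is runner@(-1, 2) ⇒ blocked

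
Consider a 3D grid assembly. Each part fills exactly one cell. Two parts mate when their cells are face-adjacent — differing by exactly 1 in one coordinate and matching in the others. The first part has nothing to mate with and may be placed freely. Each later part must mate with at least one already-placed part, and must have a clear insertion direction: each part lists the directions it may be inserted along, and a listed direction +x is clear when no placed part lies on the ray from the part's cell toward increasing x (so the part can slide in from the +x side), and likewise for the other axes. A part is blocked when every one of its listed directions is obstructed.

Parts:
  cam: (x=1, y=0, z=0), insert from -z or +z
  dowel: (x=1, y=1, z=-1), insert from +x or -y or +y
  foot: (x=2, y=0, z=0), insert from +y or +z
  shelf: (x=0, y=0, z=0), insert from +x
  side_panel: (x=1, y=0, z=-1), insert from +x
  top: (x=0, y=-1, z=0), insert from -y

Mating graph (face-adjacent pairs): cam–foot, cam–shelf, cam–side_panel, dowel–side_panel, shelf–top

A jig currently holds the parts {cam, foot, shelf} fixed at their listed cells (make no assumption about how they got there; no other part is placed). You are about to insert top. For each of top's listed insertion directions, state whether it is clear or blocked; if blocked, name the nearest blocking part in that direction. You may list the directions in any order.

-y: ray from top(0, -1, 0) has no placed part ⇒ clear

-y: clear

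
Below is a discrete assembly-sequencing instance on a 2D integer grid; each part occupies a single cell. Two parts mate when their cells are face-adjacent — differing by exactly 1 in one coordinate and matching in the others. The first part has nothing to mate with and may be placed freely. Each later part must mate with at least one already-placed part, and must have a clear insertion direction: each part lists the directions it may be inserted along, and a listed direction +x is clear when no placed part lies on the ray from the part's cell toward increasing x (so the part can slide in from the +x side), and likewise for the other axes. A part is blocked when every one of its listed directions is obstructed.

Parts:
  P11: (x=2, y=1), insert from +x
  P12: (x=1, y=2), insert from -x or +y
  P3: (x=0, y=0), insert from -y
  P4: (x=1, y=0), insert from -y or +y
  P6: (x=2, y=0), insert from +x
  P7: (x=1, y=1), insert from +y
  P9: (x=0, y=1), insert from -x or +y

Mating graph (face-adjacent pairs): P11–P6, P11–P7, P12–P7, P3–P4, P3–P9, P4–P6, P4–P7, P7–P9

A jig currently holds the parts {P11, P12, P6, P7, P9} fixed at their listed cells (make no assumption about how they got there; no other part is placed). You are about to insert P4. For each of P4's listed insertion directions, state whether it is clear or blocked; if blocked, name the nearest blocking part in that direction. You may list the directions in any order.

-y: ray from P4(1, 0) has no placed part ⇒ clear
+y: nearest on ray is P7@(1, 1) ⇒ blocked

+y: blocked by P7; -y: clear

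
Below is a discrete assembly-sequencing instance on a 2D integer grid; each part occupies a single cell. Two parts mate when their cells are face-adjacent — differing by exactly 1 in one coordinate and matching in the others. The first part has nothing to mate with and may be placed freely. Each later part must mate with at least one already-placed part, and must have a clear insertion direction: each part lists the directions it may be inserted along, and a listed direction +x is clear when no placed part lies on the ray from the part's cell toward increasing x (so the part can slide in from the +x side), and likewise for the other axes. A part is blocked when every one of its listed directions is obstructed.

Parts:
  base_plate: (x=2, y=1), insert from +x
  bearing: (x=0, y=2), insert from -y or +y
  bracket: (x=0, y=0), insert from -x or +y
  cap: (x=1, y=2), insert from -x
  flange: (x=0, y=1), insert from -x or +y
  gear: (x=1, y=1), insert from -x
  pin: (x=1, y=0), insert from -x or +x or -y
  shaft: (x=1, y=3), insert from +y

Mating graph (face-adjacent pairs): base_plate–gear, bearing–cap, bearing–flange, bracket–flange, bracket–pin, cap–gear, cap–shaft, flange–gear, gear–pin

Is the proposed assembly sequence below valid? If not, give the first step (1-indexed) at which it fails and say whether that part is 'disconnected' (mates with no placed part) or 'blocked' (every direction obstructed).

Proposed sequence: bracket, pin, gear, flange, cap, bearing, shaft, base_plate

1. bracket@(0, 0) [-x clear] — {bracket}
2. pin@(1, 0) [+x clear] — {bracket, pin}
3. gear@(1, 1) [-x clear] — {bracket, gear, pin}
4. flange@(0, 1) [-x clear] — {bracket, flange, gear, pin}
5. cap@(1, 2) [-x clear] — {bracket, cap, flange, gear, pin}
6. bearing@(0, 2) [+y clear] — {bearing, bracket, cap, flange, gear, pin}
7. shaft@(1, 3) [+y clear] — {bearing, bracket, cap, flange, gear, pin, shaft}
8. base_plate@(2, 1) [+x clear] — {base_plate, bearing, bracket, cap, flange, gear, pin, shaft}

Valid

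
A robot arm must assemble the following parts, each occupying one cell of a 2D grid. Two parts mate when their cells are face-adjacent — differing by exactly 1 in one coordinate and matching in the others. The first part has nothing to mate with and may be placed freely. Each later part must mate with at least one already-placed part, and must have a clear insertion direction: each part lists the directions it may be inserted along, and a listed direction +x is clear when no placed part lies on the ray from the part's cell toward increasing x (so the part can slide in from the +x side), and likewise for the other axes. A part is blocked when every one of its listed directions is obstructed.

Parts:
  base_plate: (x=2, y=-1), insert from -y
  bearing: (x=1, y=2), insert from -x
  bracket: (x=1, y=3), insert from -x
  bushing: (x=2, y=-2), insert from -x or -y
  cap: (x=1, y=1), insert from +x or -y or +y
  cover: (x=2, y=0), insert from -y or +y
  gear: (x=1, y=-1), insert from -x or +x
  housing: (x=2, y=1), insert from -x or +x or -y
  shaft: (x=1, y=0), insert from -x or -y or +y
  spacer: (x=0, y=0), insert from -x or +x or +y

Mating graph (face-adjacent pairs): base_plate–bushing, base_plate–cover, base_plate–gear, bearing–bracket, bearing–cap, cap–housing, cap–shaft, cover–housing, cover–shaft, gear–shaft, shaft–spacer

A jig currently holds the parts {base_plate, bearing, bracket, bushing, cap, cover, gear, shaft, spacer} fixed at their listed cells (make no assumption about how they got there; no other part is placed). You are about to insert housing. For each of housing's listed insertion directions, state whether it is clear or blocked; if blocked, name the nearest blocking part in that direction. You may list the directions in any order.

-x: nearest on ray is cap@(1, 1) ⇒ blocked
+x: ray from housing(2, 1) has no placed part ⇒ clear
-y: nearest on ray is cover@(2, 0) ⇒ blocked

+x: clear; -x: blocked by cap; -y: blocked by cover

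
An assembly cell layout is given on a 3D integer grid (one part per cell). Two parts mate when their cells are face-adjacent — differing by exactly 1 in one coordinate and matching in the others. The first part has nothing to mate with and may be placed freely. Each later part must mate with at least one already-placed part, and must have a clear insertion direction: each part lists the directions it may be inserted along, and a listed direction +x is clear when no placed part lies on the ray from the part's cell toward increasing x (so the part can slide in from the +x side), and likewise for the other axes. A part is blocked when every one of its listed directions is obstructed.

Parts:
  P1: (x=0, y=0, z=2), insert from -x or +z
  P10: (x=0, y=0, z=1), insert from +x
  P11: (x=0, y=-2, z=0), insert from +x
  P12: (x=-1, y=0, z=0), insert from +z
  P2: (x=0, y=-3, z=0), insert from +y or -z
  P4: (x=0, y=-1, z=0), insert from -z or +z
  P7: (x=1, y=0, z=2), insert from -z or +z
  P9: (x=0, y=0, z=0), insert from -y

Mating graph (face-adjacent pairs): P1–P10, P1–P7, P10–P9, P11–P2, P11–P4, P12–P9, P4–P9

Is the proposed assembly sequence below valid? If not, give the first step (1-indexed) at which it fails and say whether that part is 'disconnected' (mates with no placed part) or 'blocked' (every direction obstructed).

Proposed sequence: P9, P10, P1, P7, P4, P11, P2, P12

Valid

1. P9@(0, 0, 0) [-y clear] — {P9}
2. P10@(0, 0, 1) [+x clear] — {P10, P9}
3. P1@(0, 0, 2) [-x clear] — {P1, P10, P9}
4. P7@(1, 0, 2) [-z clear] — {P1, P10, P7, P9}
5. P4@(0, -1, 0) [-z clear] — {P1, P10, P4, P7, P9}
6. P11@(0, -2, 0) [+x clear] — {P1, P10, P11, P4, P7, P9}
7. P2@(0, -3, 0) [-z clear] — {P1, P10, P11, P2, P4, P7, P9}
8. P12@(-1, 0, 0) [+z clear] — {P1, P10, P11, P12, P2, P4, P7, P9}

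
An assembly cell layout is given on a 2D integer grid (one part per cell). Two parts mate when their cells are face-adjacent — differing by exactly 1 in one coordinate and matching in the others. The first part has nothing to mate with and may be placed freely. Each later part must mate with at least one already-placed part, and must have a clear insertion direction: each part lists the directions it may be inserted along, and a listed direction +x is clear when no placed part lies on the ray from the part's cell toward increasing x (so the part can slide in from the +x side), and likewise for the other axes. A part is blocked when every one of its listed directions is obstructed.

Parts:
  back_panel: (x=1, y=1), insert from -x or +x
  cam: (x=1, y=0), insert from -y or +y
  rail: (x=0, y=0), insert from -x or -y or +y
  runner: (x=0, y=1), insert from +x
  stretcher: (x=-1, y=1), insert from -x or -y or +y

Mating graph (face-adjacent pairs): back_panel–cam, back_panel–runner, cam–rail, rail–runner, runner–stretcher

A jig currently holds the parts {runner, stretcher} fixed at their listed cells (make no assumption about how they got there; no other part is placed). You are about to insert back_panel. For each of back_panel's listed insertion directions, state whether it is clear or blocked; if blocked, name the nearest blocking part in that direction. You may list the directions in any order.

+x: clear; -x: blocked by runner

-x: nearest on ray is runner@(0, 1) ⇒ blocked
+x: ray from back_panel(1, 1) has no placed part ⇒ clear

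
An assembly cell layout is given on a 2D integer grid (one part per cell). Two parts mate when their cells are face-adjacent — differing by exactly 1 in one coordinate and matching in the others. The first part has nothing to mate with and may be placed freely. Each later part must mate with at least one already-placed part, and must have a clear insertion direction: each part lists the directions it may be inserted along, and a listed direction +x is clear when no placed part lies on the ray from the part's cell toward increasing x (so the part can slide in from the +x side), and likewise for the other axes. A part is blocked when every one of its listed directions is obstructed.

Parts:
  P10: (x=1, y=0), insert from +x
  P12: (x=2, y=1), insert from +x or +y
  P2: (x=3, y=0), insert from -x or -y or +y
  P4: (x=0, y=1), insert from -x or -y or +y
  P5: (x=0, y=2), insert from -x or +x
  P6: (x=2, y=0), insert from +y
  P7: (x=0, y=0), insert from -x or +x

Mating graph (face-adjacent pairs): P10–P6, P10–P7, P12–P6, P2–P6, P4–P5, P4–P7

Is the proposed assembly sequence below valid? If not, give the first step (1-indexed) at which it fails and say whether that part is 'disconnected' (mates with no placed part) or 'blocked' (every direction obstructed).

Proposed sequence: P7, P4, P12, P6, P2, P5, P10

1. P7@(0, 0) [-x clear] — {P7}
2. P4@(0, 1) [-x clear] — {P4, P7}
3. P12@(2, 1) — no placed neighbour ⇒ disconnected

Invalid at step 3 (disconnected)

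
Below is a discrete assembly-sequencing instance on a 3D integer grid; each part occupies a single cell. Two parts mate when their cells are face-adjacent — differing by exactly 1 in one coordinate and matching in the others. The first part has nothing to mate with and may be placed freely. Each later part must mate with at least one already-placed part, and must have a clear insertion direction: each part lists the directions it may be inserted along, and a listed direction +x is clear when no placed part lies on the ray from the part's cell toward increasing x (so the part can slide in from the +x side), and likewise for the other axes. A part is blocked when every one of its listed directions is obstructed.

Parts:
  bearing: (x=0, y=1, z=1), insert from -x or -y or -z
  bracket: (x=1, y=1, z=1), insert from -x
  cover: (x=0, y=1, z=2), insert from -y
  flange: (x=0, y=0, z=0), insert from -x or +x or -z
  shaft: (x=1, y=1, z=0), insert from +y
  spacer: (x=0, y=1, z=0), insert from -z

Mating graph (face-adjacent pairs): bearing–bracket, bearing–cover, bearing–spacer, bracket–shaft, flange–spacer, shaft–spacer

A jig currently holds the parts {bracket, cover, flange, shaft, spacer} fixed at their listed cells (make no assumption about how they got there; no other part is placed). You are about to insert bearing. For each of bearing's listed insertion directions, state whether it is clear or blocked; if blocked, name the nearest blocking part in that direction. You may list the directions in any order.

-x: ray from bearing(0, 1, 1) has no placed part ⇒ clear
-y: ray from bearing(0, 1, 1) has no placed part ⇒ clear
-z: nearest on ray is spacer@(0, 1, 0) ⇒ blocked

-x: clear; -y: clear; -z: blocked by spacer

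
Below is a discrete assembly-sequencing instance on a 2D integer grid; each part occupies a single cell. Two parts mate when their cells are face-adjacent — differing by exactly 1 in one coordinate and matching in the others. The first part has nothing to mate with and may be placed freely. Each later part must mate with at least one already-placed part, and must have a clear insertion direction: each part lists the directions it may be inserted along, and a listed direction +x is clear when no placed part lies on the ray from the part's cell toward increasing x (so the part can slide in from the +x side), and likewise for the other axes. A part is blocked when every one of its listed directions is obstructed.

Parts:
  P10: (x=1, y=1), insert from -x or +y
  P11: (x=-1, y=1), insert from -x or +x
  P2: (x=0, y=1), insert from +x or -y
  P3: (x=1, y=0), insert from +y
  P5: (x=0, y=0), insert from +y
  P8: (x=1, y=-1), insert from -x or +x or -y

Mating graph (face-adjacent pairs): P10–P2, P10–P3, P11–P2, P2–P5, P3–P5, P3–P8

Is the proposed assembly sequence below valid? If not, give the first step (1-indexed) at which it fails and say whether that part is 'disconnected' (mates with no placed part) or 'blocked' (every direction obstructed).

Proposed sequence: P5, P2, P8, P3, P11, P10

Invalid at step 3 (disconnected)

1. P5@(0, 0) [+y clear] — {P5}
2. P2@(0, 1) [+x clear] — {P2, P5}
3. P8@(1, -1) — no placed neighbour ⇒ disconnected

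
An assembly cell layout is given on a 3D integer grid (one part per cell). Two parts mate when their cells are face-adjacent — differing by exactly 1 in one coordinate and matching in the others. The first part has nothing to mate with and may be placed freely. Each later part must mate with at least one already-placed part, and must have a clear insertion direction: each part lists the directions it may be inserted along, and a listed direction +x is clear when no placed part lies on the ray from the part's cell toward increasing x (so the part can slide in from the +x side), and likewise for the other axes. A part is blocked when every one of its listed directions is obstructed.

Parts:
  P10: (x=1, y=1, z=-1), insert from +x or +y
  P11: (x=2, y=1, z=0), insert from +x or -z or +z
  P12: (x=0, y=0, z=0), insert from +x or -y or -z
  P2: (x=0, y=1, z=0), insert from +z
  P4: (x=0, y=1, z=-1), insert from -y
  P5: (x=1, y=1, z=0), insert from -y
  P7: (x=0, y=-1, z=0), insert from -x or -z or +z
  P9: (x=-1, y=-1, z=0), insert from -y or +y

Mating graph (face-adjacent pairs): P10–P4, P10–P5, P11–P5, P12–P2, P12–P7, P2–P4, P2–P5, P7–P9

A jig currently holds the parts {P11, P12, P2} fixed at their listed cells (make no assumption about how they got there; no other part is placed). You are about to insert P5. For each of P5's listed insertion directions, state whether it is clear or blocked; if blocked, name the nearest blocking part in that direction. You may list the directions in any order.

-y: clear

-y: ray from P5(1, 1, 0) has no placed part ⇒ clear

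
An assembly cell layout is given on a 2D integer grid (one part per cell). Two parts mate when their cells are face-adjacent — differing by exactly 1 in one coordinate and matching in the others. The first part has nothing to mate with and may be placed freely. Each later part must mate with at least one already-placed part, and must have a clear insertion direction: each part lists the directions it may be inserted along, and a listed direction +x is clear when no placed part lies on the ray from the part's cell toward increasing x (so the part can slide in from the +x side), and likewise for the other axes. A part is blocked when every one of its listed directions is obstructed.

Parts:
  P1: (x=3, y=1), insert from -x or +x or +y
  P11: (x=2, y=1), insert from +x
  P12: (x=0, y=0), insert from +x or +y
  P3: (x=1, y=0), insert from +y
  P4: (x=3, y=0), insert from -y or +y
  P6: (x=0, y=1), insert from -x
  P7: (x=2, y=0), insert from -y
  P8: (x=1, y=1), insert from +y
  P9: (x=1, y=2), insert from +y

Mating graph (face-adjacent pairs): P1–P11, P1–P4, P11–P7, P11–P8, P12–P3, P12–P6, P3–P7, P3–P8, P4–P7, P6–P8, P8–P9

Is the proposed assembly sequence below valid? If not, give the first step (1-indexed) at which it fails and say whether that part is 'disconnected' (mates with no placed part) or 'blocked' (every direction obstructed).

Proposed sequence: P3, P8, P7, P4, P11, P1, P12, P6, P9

Valid

1. P3@(1, 0) [+y clear] — {P3}
2. P8@(1, 1) [+y clear] — {P3, P8}
3. P7@(2, 0) [-y clear] — {P3, P7, P8}
4. P4@(3, 0) [-y clear] — {P3, P4, P7, P8}
5. P11@(2, 1) [+x clear] — {P11, P3, P4, P7, P8}
6. P1@(3, 1) [+x clear] — {P1, P11, P3, P4, P7, P8}
7. P12@(0, 0) [+y clear] — {P1, P11, P12, P3, P4, P7, P8}
8. P6@(0, 1) [-x clear] — {P1, P11, P12, P3, P4, P6, P7, P8}
9. P9@(1, 2) [+y clear] — {P1, P11, P12, P3, P4, P6, P7, P8, P9}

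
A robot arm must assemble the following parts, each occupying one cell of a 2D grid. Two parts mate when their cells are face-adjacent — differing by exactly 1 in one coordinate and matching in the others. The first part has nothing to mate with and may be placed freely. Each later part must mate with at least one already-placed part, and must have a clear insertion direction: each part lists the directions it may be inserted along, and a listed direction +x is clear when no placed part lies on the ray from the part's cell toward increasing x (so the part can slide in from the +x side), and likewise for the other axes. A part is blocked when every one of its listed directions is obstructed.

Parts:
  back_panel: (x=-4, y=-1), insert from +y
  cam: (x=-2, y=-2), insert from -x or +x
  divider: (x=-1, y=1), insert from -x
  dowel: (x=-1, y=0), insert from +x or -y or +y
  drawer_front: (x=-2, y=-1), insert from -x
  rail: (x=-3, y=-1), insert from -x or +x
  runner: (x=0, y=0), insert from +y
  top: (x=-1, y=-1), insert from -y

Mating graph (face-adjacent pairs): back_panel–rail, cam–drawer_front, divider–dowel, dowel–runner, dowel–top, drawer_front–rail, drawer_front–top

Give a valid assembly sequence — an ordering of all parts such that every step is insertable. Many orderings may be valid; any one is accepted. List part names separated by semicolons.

drawer_front; cam; rail; back_panel; top; dowel; runner; divider

1. drawer_front@(-2, -1) [-x clear] — {drawer_front}
2. cam@(-2, -2) [-x clear] — {cam, drawer_front}
3. rail@(-3, -1) [-x clear] — {cam, drawer_front, rail}
4. back_panel@(-4, -1) [+y clear] — {back_panel, cam, drawer_front, rail}
5. top@(-1, -1) [-y clear] — {back_panel, cam, drawer_front, rail, top}
6. dowel@(-1, 0) [+x clear] — {back_panel, cam, dowel, drawer_front, rail, top}
7. runner@(0, 0) [+y clear] — {back_panel, cam, dowel, drawer_front, rail, runner, top}
8. divider@(-1, 1) [-x clear] — {back_panel, cam, divider, dowel, drawer_front, rail, runner, top}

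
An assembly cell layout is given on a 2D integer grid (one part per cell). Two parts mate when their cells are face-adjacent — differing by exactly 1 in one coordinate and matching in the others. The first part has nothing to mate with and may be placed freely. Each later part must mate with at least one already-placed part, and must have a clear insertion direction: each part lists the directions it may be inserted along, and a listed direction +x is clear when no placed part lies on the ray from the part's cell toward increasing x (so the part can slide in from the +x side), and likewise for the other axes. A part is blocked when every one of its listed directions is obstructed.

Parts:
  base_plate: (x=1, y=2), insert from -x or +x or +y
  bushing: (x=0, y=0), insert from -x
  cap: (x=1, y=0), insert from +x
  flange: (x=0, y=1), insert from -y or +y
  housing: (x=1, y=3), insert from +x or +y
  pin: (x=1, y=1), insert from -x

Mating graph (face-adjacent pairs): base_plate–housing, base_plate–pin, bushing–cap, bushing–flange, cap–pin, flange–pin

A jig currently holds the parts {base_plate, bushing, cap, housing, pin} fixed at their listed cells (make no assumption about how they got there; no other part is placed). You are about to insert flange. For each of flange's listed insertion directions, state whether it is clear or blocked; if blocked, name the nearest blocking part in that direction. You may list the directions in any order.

+y: clear; -y: blocked by bushing

-y: nearest on ray is bushing@(0, 0) ⇒ blocked
+y: ray from flange(0, 1) has no placed part ⇒ clear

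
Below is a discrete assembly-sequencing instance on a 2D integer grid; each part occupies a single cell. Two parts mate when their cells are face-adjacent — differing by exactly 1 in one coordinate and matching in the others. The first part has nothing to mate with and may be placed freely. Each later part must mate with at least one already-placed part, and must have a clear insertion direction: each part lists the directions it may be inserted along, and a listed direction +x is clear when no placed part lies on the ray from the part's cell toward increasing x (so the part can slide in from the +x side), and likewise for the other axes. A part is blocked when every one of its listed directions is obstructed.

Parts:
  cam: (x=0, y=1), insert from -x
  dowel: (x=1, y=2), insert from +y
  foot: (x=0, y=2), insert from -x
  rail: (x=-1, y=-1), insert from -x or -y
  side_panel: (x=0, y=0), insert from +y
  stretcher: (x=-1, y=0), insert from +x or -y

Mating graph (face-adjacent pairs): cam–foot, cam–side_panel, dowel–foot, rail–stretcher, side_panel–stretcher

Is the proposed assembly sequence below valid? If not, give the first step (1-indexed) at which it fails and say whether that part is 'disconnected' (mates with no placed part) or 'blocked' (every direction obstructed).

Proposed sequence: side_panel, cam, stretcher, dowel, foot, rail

1. side_panel@(0, 0) [+y clear] — {side_panel}
2. cam@(0, 1) [-x clear] — {cam, side_panel}
3. stretcher@(-1, 0) [-y clear] — {cam, side_panel, stretcher}
4. dowel@(1, 2) — no placed neighbour ⇒ disconnected

Invalid at step 4 (disconnected)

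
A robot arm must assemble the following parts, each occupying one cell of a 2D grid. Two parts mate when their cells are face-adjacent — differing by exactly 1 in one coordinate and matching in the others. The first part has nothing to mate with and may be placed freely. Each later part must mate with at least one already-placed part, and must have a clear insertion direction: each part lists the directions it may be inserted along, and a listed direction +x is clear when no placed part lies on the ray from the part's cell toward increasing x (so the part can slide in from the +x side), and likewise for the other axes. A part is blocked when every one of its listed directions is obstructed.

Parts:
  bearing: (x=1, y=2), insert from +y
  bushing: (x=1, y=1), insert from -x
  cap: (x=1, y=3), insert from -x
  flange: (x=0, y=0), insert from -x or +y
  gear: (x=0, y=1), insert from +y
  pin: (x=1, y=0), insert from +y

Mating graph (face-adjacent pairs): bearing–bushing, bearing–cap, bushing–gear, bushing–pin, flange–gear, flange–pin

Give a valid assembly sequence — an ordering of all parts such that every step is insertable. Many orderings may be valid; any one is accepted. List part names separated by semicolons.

pin; flange; bushing; bearing; cap; gear

1. pin@(1, 0) [+y clear] — {pin}
2. flange@(0, 0) [-x clear] — {flange, pin}
3. bushing@(1, 1) [-x clear] — {bushing, flange, pin}
4. bearing@(1, 2) [+y clear] — {bearing, bushing, flange, pin}
5. cap@(1, 3) [-x clear] — {bearing, bushing, cap, flange, pin}
6. gear@(0, 1) [+y clear] — {bearing, bushing, cap, flange, gear, pin}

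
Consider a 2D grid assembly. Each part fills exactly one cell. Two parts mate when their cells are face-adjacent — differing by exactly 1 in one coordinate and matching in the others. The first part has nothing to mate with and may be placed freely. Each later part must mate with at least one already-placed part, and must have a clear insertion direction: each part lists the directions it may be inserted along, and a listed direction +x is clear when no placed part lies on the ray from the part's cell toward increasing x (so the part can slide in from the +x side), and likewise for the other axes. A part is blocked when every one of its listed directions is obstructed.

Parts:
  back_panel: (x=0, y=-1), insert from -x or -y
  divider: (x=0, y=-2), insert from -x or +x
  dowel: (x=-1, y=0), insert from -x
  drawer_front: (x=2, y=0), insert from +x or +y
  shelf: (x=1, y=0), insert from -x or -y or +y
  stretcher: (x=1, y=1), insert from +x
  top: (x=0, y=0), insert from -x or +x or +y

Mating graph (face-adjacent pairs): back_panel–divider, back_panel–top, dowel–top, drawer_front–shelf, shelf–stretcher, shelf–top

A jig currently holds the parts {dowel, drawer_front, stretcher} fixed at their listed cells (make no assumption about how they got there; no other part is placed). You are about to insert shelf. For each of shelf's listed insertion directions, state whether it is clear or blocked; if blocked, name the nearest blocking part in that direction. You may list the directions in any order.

-x: nearest on ray is dowel@(-1, 0) ⇒ blocked
-y: ray from shelf(1, 0) has no placed part ⇒ clear
+y: nearest on ray is stretcher@(1, 1) ⇒ blocked

+y: blocked by stretcher; -x: blocked by dowel; -y: clear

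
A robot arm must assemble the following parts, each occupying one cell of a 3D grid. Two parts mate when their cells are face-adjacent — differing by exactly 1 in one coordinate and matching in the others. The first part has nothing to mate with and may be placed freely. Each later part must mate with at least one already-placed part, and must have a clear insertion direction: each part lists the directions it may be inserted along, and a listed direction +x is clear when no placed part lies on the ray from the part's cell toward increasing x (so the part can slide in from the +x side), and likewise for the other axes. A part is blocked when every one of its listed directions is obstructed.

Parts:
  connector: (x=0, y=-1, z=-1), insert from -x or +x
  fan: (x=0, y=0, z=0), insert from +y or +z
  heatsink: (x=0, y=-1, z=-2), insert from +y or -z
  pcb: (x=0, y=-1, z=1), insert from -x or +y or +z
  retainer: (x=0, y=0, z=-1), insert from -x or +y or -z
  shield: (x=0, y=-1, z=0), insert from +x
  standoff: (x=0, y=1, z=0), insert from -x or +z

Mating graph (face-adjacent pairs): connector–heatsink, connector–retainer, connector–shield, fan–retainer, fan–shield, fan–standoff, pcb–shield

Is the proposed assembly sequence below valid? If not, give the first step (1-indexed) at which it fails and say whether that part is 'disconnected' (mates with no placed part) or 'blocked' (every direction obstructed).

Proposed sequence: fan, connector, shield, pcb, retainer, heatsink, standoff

Invalid at step 2 (disconnected)

1. fan@(0, 0, 0) [+y clear] — {fan}
2. connector@(0, -1, -1) — no placed neighbour ⇒ disconnected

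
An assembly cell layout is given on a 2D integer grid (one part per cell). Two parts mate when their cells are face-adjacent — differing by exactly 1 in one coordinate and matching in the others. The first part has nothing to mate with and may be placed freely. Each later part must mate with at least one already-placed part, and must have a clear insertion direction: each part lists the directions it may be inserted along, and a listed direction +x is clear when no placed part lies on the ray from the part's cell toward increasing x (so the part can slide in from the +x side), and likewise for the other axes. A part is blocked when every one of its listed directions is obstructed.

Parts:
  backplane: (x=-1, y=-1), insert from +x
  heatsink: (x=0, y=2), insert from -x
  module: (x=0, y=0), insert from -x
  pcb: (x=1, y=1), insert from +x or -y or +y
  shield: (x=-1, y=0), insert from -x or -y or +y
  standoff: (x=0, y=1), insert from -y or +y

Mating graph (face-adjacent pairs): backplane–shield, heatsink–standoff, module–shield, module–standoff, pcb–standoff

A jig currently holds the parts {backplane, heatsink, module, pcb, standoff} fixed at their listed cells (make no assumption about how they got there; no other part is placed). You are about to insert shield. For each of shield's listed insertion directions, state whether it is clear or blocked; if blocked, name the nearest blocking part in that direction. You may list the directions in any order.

-x: ray from shield(-1, 0) has no placed part ⇒ clear
-y: nearest on ray is backplane@(-1, -1) ⇒ blocked
+y: ray from shield(-1, 0) has no placed part ⇒ clear

+y: clear; -x: clear; -y: blocked by backplane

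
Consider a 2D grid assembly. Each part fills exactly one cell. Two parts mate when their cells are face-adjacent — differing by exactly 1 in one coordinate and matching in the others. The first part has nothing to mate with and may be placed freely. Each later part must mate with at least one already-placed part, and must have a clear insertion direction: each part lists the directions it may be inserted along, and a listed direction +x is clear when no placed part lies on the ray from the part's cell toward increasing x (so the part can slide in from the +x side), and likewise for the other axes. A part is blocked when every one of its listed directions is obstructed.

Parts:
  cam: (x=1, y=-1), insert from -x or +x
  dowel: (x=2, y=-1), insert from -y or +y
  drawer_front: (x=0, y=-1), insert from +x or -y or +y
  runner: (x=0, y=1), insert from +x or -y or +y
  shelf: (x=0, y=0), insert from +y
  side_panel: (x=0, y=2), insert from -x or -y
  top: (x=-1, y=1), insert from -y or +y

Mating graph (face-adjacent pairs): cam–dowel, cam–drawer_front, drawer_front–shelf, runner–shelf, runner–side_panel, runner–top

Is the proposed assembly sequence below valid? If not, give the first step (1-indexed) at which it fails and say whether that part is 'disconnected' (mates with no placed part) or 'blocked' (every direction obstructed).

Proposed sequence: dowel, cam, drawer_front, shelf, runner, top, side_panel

Valid

1. dowel@(2, -1) [-y clear] — {dowel}
2. cam@(1, -1) [-x clear] — {cam, dowel}
3. drawer_front@(0, -1) [-y clear] — {cam, dowel, drawer_front}
4. shelf@(0, 0) [+y clear] — {cam, dowel, drawer_front, shelf}
5. runner@(0, 1) [+x clear] — {cam, dowel, drawer_front, runner, shelf}
6. top@(-1, 1) [-y clear] — {cam, dowel, drawer_front, runner, shelf, top}
7. side_panel@(0, 2) [-x clear] — {cam, dowel, drawer_front, runner, shelf, side_panel, top}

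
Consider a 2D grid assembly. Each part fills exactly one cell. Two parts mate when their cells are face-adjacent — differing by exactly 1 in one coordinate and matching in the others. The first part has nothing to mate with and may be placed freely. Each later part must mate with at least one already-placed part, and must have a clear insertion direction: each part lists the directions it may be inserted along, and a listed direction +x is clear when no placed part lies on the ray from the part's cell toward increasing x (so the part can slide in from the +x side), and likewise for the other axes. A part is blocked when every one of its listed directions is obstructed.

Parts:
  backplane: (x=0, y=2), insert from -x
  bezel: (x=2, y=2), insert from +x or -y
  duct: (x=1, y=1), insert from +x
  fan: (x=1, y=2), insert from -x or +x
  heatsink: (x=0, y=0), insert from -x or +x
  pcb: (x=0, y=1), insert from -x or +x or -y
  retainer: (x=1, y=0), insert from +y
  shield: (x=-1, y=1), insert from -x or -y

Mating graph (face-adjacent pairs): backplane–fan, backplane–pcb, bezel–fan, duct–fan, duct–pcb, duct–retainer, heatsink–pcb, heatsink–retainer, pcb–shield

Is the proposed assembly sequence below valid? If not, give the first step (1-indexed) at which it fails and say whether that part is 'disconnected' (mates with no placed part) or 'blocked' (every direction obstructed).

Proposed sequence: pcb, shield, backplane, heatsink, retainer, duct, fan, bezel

1. pcb@(0, 1) [-x clear] — {pcb}
2. shield@(-1, 1) [-x clear] — {pcb, shield}
3. backplane@(0, 2) [-x clear] — {backplane, pcb, shield}
4. heatsink@(0, 0) [-x clear] — {backplane, heatsink, pcb, shield}
5. retainer@(1, 0) [+y clear] — {backplane, heatsink, pcb, retainer, shield}
6. duct@(1, 1) [+x clear] — {backplane, duct, heatsink, pcb, retainer, shield}
7. fan@(1, 2) [+x clear] — {backplane, duct, fan, heatsink, pcb, retainer, shield}
8. bezel@(2, 2) [+x clear] — {backplane, bezel, duct, fan, heatsink, pcb, retainer, shield}

Valid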